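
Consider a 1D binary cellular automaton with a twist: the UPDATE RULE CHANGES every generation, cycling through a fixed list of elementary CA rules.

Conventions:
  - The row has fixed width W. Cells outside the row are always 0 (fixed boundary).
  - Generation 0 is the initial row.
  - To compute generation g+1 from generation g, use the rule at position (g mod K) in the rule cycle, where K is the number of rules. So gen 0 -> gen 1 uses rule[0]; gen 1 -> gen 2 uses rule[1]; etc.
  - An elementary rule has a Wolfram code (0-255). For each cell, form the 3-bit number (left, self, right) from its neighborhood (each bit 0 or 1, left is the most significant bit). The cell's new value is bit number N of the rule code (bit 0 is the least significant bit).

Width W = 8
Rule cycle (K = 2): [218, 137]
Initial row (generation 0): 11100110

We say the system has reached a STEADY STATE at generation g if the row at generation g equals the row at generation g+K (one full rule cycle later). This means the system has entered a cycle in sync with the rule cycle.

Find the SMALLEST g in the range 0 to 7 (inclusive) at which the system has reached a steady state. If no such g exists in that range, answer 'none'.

Answer: 1

Derivation:
Gen 0: 11100110
Gen 1 (rule 218): 11111111
Gen 2 (rule 137): 11111110
Gen 3 (rule 218): 11111111
Gen 4 (rule 137): 11111110
Gen 5 (rule 218): 11111111
Gen 6 (rule 137): 11111110
Gen 7 (rule 218): 11111111
Gen 8 (rule 137): 11111110
Gen 9 (rule 218): 11111111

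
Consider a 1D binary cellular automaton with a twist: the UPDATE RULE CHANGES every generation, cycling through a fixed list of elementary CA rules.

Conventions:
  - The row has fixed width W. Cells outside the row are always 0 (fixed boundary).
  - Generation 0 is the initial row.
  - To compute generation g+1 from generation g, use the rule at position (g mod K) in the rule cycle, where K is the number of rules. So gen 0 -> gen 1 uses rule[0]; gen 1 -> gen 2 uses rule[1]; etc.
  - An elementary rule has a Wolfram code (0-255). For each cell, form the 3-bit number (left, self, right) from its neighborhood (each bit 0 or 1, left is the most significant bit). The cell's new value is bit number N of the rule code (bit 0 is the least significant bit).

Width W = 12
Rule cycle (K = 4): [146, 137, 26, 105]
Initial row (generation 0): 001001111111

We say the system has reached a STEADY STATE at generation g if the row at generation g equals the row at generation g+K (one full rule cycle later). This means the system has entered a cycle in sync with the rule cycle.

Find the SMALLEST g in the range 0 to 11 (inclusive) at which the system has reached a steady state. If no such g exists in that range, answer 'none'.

Answer: none

Derivation:
Gen 0: 001001111111
Gen 1 (rule 146): 010110111110
Gen 2 (rule 137): 000100111100
Gen 3 (rule 26): 001011100010
Gen 4 (rule 105): 100110101000
Gen 5 (rule 146): 011000000100
Gen 6 (rule 137): 010011110001
Gen 7 (rule 26): 101110001010
Gen 8 (rule 105): 011010100100
Gen 9 (rule 146): 100000011010
Gen 10 (rule 137): 001111010000
Gen 11 (rule 26): 011000001000
Gen 12 (rule 105): 011011100011
Gen 13 (rule 146): 100001010100
Gen 14 (rule 137): 001100000001
Gen 15 (rule 26): 011010000010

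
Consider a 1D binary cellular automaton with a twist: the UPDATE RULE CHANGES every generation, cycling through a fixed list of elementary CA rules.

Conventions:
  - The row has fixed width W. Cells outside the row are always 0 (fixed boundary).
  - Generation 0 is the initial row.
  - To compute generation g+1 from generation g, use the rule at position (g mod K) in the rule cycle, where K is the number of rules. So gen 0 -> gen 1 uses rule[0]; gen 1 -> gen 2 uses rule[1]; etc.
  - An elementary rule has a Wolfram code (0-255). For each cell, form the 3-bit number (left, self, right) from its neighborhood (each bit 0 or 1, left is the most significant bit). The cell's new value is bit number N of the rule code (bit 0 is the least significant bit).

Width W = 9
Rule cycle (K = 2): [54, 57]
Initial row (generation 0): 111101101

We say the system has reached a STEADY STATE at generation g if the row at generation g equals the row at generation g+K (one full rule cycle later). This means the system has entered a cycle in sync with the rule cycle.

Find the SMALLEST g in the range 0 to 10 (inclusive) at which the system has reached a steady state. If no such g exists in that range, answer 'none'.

Gen 0: 111101101
Gen 1 (rule 54): 000010011
Gen 2 (rule 57): 111001010
Gen 3 (rule 54): 000111111
Gen 4 (rule 57): 110100000
Gen 5 (rule 54): 001110000
Gen 6 (rule 57): 101001111
Gen 7 (rule 54): 111110000
Gen 8 (rule 57): 100001111
Gen 9 (rule 54): 110010000
Gen 10 (rule 57): 101001111
Gen 11 (rule 54): 111110000
Gen 12 (rule 57): 100001111

Answer: none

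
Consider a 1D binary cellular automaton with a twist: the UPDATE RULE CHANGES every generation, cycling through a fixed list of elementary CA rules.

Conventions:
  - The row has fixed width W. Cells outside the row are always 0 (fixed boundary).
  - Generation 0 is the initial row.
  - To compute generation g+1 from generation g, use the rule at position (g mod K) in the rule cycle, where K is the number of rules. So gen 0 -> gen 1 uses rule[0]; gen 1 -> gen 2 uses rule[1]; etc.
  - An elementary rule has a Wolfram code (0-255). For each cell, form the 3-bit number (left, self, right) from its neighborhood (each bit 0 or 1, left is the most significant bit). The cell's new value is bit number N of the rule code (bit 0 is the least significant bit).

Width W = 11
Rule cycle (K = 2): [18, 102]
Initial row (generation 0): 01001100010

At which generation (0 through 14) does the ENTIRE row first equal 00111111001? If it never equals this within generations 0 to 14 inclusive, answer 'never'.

Gen 0: 01001100010
Gen 1 (rule 18): 10110010101
Gen 2 (rule 102): 11010111111
Gen 3 (rule 18): 00000000000
Gen 4 (rule 102): 00000000000
Gen 5 (rule 18): 00000000000
Gen 6 (rule 102): 00000000000
Gen 7 (rule 18): 00000000000
Gen 8 (rule 102): 00000000000
Gen 9 (rule 18): 00000000000
Gen 10 (rule 102): 00000000000
Gen 11 (rule 18): 00000000000
Gen 12 (rule 102): 00000000000
Gen 13 (rule 18): 00000000000
Gen 14 (rule 102): 00000000000

Answer: never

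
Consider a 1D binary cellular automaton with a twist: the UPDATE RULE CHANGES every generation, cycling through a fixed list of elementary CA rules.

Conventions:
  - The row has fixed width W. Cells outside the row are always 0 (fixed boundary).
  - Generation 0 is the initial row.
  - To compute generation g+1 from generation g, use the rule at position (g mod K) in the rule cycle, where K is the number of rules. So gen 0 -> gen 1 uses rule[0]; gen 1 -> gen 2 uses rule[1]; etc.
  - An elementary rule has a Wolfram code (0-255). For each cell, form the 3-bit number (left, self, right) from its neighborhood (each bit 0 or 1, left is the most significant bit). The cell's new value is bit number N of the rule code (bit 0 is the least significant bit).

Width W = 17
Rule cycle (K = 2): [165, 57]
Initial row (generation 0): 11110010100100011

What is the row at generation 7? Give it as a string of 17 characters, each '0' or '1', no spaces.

Gen 0: 11110010100100011
Gen 1 (rule 165): 01100011100101000
Gen 2 (rule 57): 01011010010010111
Gen 3 (rule 165): 01100110010011010
Gen 4 (rule 57): 01010101001010101
Gen 5 (rule 165): 01111111001111111
Gen 6 (rule 57): 01000000101000000
Gen 7 (rule 165): 01011110111011111

Answer: 01011110111011111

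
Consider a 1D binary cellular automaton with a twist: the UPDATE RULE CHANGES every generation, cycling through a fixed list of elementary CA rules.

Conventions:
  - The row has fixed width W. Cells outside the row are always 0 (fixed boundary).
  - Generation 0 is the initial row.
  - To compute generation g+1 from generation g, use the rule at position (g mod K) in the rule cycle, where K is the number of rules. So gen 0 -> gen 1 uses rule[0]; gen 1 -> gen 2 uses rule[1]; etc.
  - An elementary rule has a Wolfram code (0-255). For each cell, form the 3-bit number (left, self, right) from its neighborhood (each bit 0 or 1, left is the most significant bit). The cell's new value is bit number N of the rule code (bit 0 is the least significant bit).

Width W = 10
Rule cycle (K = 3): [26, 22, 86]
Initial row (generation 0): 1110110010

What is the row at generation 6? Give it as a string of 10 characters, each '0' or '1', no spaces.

Gen 0: 1110110010
Gen 1 (rule 26): 1000101101
Gen 2 (rule 22): 1101100001
Gen 3 (rule 86): 0100110011
Gen 4 (rule 26): 1011101110
Gen 5 (rule 22): 1000000001
Gen 6 (rule 86): 1100000011

Answer: 1100000011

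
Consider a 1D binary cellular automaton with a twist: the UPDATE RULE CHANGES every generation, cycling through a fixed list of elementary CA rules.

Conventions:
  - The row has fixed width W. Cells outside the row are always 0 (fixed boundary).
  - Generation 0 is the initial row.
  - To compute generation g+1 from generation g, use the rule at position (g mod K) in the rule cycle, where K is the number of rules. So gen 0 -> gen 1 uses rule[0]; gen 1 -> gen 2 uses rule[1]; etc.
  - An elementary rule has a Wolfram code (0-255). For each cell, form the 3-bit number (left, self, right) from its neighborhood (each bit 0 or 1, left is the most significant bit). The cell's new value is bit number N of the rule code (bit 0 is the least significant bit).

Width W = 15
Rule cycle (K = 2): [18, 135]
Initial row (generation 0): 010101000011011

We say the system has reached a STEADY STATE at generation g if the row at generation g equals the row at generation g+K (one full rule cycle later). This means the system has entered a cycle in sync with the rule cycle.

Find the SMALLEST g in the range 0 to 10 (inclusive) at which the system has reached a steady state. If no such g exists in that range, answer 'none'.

Answer: 3

Derivation:
Gen 0: 010101000011011
Gen 1 (rule 18): 100000100100000
Gen 2 (rule 135): 101111101101111
Gen 3 (rule 18): 000000000000000
Gen 4 (rule 135): 111111111111111
Gen 5 (rule 18): 000000000000000
Gen 6 (rule 135): 111111111111111
Gen 7 (rule 18): 000000000000000
Gen 8 (rule 135): 111111111111111
Gen 9 (rule 18): 000000000000000
Gen 10 (rule 135): 111111111111111
Gen 11 (rule 18): 000000000000000
Gen 12 (rule 135): 111111111111111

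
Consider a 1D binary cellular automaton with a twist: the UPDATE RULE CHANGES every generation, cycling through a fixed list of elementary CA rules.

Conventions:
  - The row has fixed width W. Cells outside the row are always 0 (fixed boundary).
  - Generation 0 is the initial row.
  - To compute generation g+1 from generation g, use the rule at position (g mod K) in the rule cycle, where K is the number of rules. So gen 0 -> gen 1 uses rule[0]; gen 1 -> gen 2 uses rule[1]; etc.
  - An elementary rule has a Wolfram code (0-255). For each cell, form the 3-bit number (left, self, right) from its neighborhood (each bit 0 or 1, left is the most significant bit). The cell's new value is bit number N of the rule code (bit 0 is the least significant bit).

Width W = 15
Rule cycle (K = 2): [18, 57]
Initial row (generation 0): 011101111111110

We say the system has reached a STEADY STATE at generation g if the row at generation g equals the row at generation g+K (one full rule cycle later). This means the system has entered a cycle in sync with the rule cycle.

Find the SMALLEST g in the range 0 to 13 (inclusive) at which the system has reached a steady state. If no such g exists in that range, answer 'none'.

Gen 0: 011101111111110
Gen 1 (rule 18): 100000000000001
Gen 2 (rule 57): 011111111111100
Gen 3 (rule 18): 100000000000010
Gen 4 (rule 57): 011111111111001
Gen 5 (rule 18): 100000000000110
Gen 6 (rule 57): 011111111110101
Gen 7 (rule 18): 100000000000000
Gen 8 (rule 57): 011111111111111
Gen 9 (rule 18): 100000000000000
Gen 10 (rule 57): 011111111111111
Gen 11 (rule 18): 100000000000000
Gen 12 (rule 57): 011111111111111
Gen 13 (rule 18): 100000000000000
Gen 14 (rule 57): 011111111111111
Gen 15 (rule 18): 100000000000000

Answer: 7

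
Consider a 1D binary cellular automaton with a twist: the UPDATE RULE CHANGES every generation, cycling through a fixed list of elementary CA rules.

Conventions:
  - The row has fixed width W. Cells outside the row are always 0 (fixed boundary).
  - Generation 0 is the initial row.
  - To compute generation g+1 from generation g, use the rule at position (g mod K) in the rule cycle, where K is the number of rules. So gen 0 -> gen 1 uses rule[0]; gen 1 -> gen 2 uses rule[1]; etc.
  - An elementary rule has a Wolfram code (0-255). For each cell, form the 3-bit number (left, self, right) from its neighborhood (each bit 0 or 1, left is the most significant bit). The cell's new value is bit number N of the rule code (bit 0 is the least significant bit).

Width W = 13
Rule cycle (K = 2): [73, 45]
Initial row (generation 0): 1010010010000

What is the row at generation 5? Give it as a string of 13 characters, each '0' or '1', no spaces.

Answer: 0010001000000

Derivation:
Gen 0: 1010010010000
Gen 1 (rule 73): 0000000000111
Gen 2 (rule 45): 1111111110100
Gen 3 (rule 73): 1000000010001
Gen 4 (rule 45): 1011111010101
Gen 5 (rule 73): 0010001000000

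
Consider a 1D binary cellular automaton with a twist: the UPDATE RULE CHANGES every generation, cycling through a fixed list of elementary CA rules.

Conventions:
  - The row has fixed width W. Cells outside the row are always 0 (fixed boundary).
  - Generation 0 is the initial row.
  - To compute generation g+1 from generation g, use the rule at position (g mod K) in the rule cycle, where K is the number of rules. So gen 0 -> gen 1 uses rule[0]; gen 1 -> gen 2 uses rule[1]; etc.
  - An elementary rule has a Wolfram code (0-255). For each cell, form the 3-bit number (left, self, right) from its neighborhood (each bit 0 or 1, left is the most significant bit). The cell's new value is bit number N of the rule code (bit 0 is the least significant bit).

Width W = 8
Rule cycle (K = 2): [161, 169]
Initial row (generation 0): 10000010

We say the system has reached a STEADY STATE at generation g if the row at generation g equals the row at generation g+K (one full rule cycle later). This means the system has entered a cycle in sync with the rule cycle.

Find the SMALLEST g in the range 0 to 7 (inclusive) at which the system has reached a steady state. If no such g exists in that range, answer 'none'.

Answer: 6

Derivation:
Gen 0: 10000010
Gen 1 (rule 161): 00111000
Gen 2 (rule 169): 10110011
Gen 3 (rule 161): 01000000
Gen 4 (rule 169): 00011111
Gen 5 (rule 161): 11001110
Gen 6 (rule 169): 10001100
Gen 7 (rule 161): 00100001
Gen 8 (rule 169): 10001100
Gen 9 (rule 161): 00100001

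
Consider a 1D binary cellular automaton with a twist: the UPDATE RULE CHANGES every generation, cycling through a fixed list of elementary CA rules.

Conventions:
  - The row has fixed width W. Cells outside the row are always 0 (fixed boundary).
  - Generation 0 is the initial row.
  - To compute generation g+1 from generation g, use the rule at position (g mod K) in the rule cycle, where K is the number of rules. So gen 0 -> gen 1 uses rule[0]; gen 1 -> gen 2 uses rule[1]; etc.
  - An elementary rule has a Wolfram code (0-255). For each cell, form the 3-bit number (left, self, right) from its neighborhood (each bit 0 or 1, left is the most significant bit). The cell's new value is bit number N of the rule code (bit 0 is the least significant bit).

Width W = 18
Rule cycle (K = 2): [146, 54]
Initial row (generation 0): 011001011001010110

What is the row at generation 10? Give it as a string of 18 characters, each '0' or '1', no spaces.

Answer: 111001001001000011

Derivation:
Gen 0: 011001011001010110
Gen 1 (rule 146): 100110000110000001
Gen 2 (rule 54): 111001001001000011
Gen 3 (rule 146): 010110110110100100
Gen 4 (rule 54): 111001001001111110
Gen 5 (rule 146): 010110110110111101
Gen 6 (rule 54): 111001001001000011
Gen 7 (rule 146): 010110110110100100
Gen 8 (rule 54): 111001001001111110
Gen 9 (rule 146): 010110110110111101
Gen 10 (rule 54): 111001001001000011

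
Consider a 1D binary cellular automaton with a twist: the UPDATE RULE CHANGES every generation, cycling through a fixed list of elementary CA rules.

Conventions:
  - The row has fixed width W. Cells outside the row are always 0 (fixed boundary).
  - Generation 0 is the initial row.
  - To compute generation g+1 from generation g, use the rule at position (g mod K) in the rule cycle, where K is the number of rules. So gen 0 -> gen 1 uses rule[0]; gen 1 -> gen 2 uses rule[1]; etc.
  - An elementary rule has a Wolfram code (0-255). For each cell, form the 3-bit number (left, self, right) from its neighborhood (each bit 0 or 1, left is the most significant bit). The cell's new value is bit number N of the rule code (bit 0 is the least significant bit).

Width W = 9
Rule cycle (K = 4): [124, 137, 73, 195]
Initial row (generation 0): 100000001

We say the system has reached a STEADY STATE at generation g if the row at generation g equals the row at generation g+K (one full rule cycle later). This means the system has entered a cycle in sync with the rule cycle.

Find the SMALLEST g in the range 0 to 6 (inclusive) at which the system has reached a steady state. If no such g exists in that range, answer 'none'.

Answer: none

Derivation:
Gen 0: 100000001
Gen 1 (rule 124): 110000001
Gen 2 (rule 137): 100111100
Gen 3 (rule 73): 000100101
Gen 4 (rule 195): 111001000
Gen 5 (rule 124): 101101100
Gen 6 (rule 137): 001001001
Gen 7 (rule 73): 100000000
Gen 8 (rule 195): 001111111
Gen 9 (rule 124): 001000001
Gen 10 (rule 137): 100011100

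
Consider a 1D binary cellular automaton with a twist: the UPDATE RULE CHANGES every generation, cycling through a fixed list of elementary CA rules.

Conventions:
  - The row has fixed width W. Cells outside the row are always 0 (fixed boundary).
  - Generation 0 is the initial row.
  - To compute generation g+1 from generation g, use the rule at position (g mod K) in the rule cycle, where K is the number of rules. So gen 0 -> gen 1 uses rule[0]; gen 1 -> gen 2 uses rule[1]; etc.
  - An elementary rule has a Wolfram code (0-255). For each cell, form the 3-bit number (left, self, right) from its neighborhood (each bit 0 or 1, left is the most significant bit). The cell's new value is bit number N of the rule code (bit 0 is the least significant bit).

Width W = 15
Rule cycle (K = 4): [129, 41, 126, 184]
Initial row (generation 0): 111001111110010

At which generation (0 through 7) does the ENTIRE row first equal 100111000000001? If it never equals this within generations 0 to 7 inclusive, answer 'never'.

Gen 0: 111001111110010
Gen 1 (rule 129): 010000111100000
Gen 2 (rule 41): 000110100001111
Gen 3 (rule 126): 001111110011001
Gen 4 (rule 184): 001111101010100
Gen 5 (rule 129): 100111000000001
Gen 6 (rule 41): 000100011111100
Gen 7 (rule 126): 001110110000110

Answer: 5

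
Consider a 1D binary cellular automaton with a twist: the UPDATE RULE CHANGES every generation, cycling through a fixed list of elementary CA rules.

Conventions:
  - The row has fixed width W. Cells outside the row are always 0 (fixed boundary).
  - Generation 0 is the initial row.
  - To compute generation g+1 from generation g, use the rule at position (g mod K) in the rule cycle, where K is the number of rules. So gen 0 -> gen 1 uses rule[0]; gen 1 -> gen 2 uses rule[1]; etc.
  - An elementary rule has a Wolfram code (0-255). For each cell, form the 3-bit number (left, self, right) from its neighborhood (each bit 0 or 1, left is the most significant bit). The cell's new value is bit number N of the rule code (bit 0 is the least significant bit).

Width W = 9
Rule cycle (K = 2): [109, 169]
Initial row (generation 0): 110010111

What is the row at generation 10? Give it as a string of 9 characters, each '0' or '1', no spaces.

Gen 0: 110010111
Gen 1 (rule 109): 110011101
Gen 2 (rule 169): 100011010
Gen 3 (rule 109): 101011110
Gen 4 (rule 169): 010111100
Gen 5 (rule 109): 011100101
Gen 6 (rule 169): 011000010
Gen 7 (rule 109): 011011010
Gen 8 (rule 169): 010110100
Gen 9 (rule 109): 011111101
Gen 10 (rule 169): 011111010

Answer: 011111010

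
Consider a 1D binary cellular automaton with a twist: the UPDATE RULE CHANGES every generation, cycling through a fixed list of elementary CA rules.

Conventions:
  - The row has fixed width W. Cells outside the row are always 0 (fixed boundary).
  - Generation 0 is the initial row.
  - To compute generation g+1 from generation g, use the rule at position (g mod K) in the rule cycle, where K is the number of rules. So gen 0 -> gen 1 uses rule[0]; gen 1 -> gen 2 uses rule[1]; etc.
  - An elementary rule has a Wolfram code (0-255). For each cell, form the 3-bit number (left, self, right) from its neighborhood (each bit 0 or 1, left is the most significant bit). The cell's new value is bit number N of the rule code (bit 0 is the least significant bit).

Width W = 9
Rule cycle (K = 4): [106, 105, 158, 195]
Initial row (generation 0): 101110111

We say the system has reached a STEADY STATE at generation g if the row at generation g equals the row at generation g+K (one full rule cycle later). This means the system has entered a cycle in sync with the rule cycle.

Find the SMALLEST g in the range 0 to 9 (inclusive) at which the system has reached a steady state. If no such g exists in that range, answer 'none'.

Answer: none

Derivation:
Gen 0: 101110111
Gen 1 (rule 106): 011011101
Gen 2 (rule 105): 011110110
Gen 3 (rule 158): 111100101
Gen 4 (rule 195): 011101000
Gen 5 (rule 106): 110110000
Gen 6 (rule 105): 111110111
Gen 7 (rule 158): 111100110
Gen 8 (rule 195): 011101010
Gen 9 (rule 106): 110110100
Gen 10 (rule 105): 111111001
Gen 11 (rule 158): 111110111
Gen 12 (rule 195): 011110011
Gen 13 (rule 106): 110010111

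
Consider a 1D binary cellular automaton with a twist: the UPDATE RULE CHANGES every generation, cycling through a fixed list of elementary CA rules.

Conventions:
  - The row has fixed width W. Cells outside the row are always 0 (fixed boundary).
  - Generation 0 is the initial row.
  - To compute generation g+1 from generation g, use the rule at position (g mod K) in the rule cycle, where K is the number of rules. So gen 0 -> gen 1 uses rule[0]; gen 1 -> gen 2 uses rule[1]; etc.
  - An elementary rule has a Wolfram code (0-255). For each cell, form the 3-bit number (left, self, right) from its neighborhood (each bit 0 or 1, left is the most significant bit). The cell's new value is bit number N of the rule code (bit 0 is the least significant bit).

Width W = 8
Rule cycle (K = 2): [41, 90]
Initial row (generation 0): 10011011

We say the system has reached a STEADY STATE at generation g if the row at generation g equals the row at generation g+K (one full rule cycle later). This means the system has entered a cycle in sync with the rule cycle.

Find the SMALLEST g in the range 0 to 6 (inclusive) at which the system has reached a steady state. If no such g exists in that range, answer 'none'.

Answer: none

Derivation:
Gen 0: 10011011
Gen 1 (rule 41): 00010110
Gen 2 (rule 90): 00100111
Gen 3 (rule 41): 10000100
Gen 4 (rule 90): 01001010
Gen 5 (rule 41): 00000100
Gen 6 (rule 90): 00001010
Gen 7 (rule 41): 11100100
Gen 8 (rule 90): 10111010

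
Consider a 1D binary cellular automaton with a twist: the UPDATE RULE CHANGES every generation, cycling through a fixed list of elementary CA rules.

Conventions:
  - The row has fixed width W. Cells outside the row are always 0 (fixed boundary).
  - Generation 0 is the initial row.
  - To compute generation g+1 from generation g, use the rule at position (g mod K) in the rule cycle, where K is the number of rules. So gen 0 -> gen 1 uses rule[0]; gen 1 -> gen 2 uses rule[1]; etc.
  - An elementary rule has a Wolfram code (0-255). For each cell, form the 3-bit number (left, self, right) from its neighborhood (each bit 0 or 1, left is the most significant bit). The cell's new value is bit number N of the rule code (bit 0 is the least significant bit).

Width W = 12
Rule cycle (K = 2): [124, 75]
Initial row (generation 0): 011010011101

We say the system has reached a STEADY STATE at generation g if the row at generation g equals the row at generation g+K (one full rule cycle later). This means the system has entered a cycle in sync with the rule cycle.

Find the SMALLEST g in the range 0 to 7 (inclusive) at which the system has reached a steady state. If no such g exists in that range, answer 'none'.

Answer: none

Derivation:
Gen 0: 011010011101
Gen 1 (rule 124): 011111010111
Gen 2 (rule 75): 110001000101
Gen 3 (rule 124): 111001100111
Gen 4 (rule 75): 101011101101
Gen 5 (rule 124): 111110111111
Gen 6 (rule 75): 100010100001
Gen 7 (rule 124): 110011110001
Gen 8 (rule 75): 110110010110
Gen 9 (rule 124): 111111011111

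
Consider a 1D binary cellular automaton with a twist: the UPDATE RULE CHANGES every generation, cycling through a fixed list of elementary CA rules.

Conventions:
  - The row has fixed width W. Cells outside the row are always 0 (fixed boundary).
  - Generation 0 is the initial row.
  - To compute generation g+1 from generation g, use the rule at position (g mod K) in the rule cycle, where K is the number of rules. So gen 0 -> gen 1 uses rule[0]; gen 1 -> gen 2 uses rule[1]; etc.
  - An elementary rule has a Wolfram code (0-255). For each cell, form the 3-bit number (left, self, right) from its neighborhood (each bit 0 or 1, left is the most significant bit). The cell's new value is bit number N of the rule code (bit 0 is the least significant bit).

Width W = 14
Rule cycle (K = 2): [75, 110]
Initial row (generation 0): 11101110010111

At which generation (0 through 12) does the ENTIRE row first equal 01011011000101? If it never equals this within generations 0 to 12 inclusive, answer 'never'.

Answer: never

Derivation:
Gen 0: 11101110010111
Gen 1 (rule 75): 10101010100101
Gen 2 (rule 110): 11111111101111
Gen 3 (rule 75): 10000000101001
Gen 4 (rule 110): 10000001111011
Gen 5 (rule 75): 00111111001011
Gen 6 (rule 110): 01100001011111
Gen 7 (rule 75): 11101110010001
Gen 8 (rule 110): 10111010110011
Gen 9 (rule 75): 00101000110111
Gen 10 (rule 110): 01111001111101
Gen 11 (rule 75): 11001011000100
Gen 12 (rule 110): 11011111001100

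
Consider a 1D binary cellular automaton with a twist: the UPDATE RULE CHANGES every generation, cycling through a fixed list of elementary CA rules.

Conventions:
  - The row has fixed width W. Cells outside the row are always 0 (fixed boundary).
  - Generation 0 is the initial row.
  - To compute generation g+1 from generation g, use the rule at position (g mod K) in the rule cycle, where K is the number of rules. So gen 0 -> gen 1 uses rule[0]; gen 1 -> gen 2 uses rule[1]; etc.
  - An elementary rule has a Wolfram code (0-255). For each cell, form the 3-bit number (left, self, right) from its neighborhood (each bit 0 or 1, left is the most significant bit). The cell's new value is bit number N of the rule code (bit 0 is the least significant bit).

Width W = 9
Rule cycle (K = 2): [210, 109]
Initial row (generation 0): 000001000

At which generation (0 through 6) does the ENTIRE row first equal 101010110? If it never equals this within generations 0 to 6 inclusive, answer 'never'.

Gen 0: 000001000
Gen 1 (rule 210): 000010100
Gen 2 (rule 109): 111011101
Gen 3 (rule 210): 011001100
Gen 4 (rule 109): 011001101
Gen 5 (rule 210): 101110100
Gen 6 (rule 109): 111011101

Answer: never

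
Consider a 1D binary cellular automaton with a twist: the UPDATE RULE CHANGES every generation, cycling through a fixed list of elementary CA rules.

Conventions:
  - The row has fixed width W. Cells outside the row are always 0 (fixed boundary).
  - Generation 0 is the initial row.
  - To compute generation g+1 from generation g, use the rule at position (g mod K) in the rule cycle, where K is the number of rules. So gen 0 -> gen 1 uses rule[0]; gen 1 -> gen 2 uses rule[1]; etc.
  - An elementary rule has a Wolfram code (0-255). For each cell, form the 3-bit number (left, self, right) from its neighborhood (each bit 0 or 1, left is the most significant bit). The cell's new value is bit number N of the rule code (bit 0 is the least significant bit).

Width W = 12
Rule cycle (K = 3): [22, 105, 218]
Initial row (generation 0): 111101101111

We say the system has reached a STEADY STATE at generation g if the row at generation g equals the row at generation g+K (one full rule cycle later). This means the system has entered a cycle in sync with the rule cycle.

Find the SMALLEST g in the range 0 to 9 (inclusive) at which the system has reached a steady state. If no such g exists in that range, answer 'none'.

Gen 0: 111101101111
Gen 1 (rule 22): 000000000000
Gen 2 (rule 105): 111111111111
Gen 3 (rule 218): 111111111111
Gen 4 (rule 22): 000000000000
Gen 5 (rule 105): 111111111111
Gen 6 (rule 218): 111111111111
Gen 7 (rule 22): 000000000000
Gen 8 (rule 105): 111111111111
Gen 9 (rule 218): 111111111111
Gen 10 (rule 22): 000000000000
Gen 11 (rule 105): 111111111111
Gen 12 (rule 218): 111111111111

Answer: 1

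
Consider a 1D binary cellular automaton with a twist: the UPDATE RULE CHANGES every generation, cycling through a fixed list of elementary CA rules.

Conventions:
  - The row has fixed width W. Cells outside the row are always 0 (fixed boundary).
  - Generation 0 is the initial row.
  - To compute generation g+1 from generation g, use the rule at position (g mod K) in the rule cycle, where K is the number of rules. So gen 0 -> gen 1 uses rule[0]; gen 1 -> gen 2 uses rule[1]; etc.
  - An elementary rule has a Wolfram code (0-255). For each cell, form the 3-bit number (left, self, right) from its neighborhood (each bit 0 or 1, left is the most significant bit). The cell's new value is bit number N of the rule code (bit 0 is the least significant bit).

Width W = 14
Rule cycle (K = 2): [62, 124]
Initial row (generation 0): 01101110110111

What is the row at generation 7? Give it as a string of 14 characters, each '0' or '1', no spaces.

Gen 0: 01101110110111
Gen 1 (rule 62): 11011001101100
Gen 2 (rule 124): 11111101111110
Gen 3 (rule 62): 10000011000001
Gen 4 (rule 124): 11000011100001
Gen 5 (rule 62): 10100110010011
Gen 6 (rule 124): 11110111011011
Gen 7 (rule 62): 10001100110110

Answer: 10001100110110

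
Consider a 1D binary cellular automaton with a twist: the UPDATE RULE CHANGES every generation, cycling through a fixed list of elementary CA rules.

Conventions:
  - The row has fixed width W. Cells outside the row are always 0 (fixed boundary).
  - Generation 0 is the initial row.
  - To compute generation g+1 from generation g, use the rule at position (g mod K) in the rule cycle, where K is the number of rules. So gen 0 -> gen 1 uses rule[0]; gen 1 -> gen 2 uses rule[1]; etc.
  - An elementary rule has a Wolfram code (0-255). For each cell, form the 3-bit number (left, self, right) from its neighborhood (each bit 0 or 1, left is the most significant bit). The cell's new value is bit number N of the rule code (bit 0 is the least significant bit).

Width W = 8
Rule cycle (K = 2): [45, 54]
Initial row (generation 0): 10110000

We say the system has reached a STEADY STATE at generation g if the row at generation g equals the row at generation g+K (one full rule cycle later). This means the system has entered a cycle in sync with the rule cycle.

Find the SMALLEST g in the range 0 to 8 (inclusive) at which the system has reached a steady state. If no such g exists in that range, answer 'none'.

Gen 0: 10110000
Gen 1 (rule 45): 11100111
Gen 2 (rule 54): 00011000
Gen 3 (rule 45): 11010011
Gen 4 (rule 54): 00111100
Gen 5 (rule 45): 10100001
Gen 6 (rule 54): 11110011
Gen 7 (rule 45): 10000010
Gen 8 (rule 54): 11000111
Gen 9 (rule 45): 10010100
Gen 10 (rule 54): 11111110

Answer: none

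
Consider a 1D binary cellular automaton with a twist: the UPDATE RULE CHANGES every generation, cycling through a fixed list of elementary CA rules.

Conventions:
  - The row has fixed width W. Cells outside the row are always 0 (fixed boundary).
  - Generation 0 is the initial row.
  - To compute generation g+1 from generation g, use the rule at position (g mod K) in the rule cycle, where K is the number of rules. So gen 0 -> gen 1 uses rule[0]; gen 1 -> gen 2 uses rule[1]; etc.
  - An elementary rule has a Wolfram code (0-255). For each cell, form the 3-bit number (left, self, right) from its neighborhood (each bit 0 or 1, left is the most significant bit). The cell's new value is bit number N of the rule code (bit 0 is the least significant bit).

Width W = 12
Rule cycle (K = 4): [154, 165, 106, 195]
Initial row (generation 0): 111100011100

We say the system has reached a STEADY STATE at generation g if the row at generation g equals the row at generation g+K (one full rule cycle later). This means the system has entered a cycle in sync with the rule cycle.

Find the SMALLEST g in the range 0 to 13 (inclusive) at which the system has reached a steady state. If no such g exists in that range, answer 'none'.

Gen 0: 111100011100
Gen 1 (rule 154): 111010111010
Gen 2 (rule 165): 010111010110
Gen 3 (rule 106): 101101101110
Gen 4 (rule 195): 000100100110
Gen 5 (rule 154): 001011011101
Gen 6 (rule 165): 101100101011
Gen 7 (rule 106): 011101010111
Gen 8 (rule 195): 101100000011
Gen 9 (rule 154): 001010000110
Gen 10 (rule 165): 101110110000
Gen 11 (rule 106): 011011110000
Gen 12 (rule 195): 101001110111
Gen 13 (rule 154): 000111100110
Gen 14 (rule 165): 110011000000
Gen 15 (rule 106): 110111000000
Gen 16 (rule 195): 010011011111
Gen 17 (rule 154): 101110011110

Answer: none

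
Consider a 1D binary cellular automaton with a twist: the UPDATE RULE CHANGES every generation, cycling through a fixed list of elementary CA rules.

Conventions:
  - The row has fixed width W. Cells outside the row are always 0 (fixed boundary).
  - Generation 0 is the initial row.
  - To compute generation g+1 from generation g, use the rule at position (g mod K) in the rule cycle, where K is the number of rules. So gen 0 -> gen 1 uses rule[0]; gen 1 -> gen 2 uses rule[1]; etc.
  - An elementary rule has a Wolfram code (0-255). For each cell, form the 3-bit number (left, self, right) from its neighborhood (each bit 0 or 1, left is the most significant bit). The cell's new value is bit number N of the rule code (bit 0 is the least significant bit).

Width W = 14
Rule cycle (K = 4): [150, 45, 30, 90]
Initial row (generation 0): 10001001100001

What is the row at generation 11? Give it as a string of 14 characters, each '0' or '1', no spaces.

Answer: 11110111100101

Derivation:
Gen 0: 10001001100001
Gen 1 (rule 150): 11011110010011
Gen 2 (rule 45): 10110000010010
Gen 3 (rule 30): 10101000111111
Gen 4 (rule 90): 00000101100001
Gen 5 (rule 150): 00001100010011
Gen 6 (rule 45): 11101001010010
Gen 7 (rule 30): 10001111011111
Gen 8 (rule 90): 01011001010001
Gen 9 (rule 150): 11000111011011
Gen 10 (rule 45): 10010100110110
Gen 11 (rule 30): 11110111100101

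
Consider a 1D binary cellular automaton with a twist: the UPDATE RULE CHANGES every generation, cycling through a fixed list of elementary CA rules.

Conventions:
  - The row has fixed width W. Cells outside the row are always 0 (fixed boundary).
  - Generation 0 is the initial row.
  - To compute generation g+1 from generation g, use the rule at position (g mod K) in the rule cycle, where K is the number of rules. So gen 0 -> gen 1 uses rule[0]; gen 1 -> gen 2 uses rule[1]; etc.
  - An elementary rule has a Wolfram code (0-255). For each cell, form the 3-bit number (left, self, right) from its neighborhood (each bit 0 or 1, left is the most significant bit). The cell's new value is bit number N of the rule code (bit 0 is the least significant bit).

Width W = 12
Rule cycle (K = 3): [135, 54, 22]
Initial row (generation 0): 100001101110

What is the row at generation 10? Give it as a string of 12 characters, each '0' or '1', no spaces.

Gen 0: 100001101110
Gen 1 (rule 135): 101110000100
Gen 2 (rule 54): 110001001110
Gen 3 (rule 22): 001011110001
Gen 4 (rule 135): 111001100111
Gen 5 (rule 54): 000110011000
Gen 6 (rule 22): 001001100100
Gen 7 (rule 135): 111010001101
Gen 8 (rule 54): 000111010011
Gen 9 (rule 22): 001000011100
Gen 10 (rule 135): 111011101001

Answer: 111011101001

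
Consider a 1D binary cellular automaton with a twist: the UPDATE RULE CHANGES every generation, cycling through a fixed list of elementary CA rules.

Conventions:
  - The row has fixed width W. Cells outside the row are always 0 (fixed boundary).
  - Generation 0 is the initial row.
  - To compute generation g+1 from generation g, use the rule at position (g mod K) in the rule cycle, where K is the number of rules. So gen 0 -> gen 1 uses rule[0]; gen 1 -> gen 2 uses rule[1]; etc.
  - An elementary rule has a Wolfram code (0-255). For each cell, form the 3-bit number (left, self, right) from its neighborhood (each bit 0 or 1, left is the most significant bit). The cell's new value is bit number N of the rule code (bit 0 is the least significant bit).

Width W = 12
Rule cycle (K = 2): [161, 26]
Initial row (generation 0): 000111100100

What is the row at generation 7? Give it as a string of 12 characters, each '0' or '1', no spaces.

Gen 0: 000111100100
Gen 1 (rule 161): 110011000001
Gen 2 (rule 26): 101110100010
Gen 3 (rule 161): 010101001000
Gen 4 (rule 26): 100000110100
Gen 5 (rule 161): 001110001001
Gen 6 (rule 26): 011001010110
Gen 7 (rule 161): 000000101000

Answer: 000000101000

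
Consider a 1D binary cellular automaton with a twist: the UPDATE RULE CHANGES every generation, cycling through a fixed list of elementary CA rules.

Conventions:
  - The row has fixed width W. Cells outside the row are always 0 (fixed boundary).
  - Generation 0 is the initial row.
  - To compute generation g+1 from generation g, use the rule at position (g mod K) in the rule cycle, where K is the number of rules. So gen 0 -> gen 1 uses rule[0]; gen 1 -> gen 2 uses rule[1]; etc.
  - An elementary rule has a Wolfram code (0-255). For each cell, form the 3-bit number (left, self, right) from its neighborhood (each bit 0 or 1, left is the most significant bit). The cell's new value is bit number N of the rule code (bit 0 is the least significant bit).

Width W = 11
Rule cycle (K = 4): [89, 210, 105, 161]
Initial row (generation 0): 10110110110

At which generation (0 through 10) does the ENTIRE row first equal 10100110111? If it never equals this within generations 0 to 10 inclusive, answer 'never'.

Answer: 6

Derivation:
Gen 0: 10110110110
Gen 1 (rule 89): 00110110111
Gen 2 (rule 210): 01010010011
Gen 3 (rule 105): 00100000011
Gen 4 (rule 161): 10001111000
Gen 5 (rule 89): 01101001111
Gen 6 (rule 210): 10100110111
Gen 7 (rule 105): 01000111101
Gen 8 (rule 161): 00010011010
Gen 9 (rule 89): 11001011001
Gen 10 (rule 210): 01110001110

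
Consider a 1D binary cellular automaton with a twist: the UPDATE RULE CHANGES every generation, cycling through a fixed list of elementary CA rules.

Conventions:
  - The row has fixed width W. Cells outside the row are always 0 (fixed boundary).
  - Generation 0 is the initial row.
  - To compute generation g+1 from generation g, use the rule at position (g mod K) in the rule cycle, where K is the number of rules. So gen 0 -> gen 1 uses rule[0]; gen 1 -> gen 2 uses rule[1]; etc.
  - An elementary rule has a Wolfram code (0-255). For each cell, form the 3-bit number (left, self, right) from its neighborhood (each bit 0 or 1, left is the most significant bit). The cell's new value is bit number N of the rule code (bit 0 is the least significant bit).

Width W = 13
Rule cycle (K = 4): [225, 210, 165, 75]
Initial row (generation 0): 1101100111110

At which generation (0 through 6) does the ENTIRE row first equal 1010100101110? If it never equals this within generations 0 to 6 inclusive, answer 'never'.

Gen 0: 1101100111110
Gen 1 (rule 225): 0110100011110
Gen 2 (rule 210): 1010010101111
Gen 3 (rule 165): 1110011110110
Gen 4 (rule 75): 1010110010110
Gen 5 (rule 225): 0101010001010
Gen 6 (rule 210): 1000001010001

Answer: never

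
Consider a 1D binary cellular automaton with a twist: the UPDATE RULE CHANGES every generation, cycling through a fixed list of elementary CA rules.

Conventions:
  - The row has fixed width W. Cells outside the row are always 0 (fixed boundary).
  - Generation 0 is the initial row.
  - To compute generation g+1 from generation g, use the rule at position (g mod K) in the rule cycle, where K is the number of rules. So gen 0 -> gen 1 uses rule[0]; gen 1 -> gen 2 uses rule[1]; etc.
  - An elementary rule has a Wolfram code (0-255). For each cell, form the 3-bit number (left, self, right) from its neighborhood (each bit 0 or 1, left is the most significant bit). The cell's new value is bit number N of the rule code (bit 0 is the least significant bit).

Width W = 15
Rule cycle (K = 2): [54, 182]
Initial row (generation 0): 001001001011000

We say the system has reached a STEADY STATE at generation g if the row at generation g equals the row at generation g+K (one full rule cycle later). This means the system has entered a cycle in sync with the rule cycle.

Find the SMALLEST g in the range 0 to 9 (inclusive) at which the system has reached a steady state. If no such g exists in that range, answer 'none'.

Answer: none

Derivation:
Gen 0: 001001001011000
Gen 1 (rule 54): 011111111100100
Gen 2 (rule 182): 101111111011110
Gen 3 (rule 54): 110000000100001
Gen 4 (rule 182): 001000001110011
Gen 5 (rule 54): 011100010001100
Gen 6 (rule 182): 101010111010010
Gen 7 (rule 54): 111111000111111
Gen 8 (rule 182): 011110101011110
Gen 9 (rule 54): 100001111100001
Gen 10 (rule 182): 110010111010011
Gen 11 (rule 54): 001111000111100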